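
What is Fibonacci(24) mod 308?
168

Matrix identity: Q^n = [[F_(n+1), F_n], [F_n, F_(n-1)]] with Q = [[1,1],[1,0]].
n = 24 = 11000₂. Square-and-multiply, entries mod 308:
Q^1 = [[1,1],[1,0]]
Q^3 = (Q^1)²·Q = [[3,2],[2,1]]
Q^6 = (Q^3)² = [[13,8],[8,5]]
Q^12 = (Q^6)² = [[233,144],[144,89]]
Q^24 = (Q^12)² = [[181,168],[168,13]]
F_24 mod 308 = Q^24[0][1] = 168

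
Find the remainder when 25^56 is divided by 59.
27

Repeated squaring. Binary of 56 = 111000.
25^1 ≡ 25 (mod 59); 25^2 ≡ 35 (mod 59); 25^4 ≡ 45 (mod 59); 25^8 ≡ 19 (mod 59); 25^16 ≡ 7 (mod 59); 25^32 ≡ 49 (mod 59)
25^56 = 25^8 × 25^16 × 25^32 ≡ 27 (mod 59)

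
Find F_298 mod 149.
1

Matrix identity: Q^n = [[F_(n+1), F_n], [F_n, F_(n-1)]] with Q = [[1,1],[1,0]].
n = 298 = 100101010₂. Square-and-multiply, entries mod 149:
Q^1 = [[1,1],[1,0]]
Q^2 = (Q^1)² = [[2,1],[1,1]]
Q^4 = (Q^2)² = [[5,3],[3,2]]
Q^9 = (Q^4)²·Q = [[55,34],[34,21]]
Q^18 = (Q^9)² = [[9,51],[51,107]]
Q^37 = (Q^18)²·Q = [[105,0],[0,105]]
Q^74 = (Q^37)² = [[148,0],[0,148]]
Q^149 = (Q^74)²·Q = [[1,1],[1,0]]
Q^298 = (Q^149)² = [[2,1],[1,1]]
F_298 mod 149 = Q^298[0][1] = 1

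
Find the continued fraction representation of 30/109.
[0; 3, 1, 1, 1, 2, 1, 2]

Euclidean algorithm steps:
30 = 0 × 109 + 30
109 = 3 × 30 + 19
30 = 1 × 19 + 11
19 = 1 × 11 + 8
11 = 1 × 8 + 3
8 = 2 × 3 + 2
3 = 1 × 2 + 1
2 = 2 × 1 + 0
Continued fraction: [0; 3, 1, 1, 1, 2, 1, 2]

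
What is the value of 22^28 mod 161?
1

Repeated squaring. Binary of 28 = 11100.
22^1 ≡ 22 (mod 161); 22^2 ≡ 1 (mod 161); 22^4 ≡ 1 (mod 161); 22^8 ≡ 1 (mod 161); 22^16 ≡ 1 (mod 161)
22^28 = 22^4 × 22^8 × 22^16 ≡ 1 (mod 161)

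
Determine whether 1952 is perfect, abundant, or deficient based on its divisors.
abundant

Proper divisors of 1952: sum = 1 + 2 + 4 + 8 + 16 + 32 + 61 + 122 + 244 + 488 + 976 = 1954
Since 1954 > 1952, 1952 is abundant.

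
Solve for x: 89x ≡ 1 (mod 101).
42

gcd(89, 101) = 1, so the inverse exists.
Extended Euclidean algorithm on (101, 89):
101 = 1 × 89 + 12  ⟹  12 = (1)·101 + (-1)·89
89 = 7 × 12 + 5  ⟹  5 = (-7)·101 + (8)·89
12 = 2 × 5 + 2  ⟹  2 = (15)·101 + (-17)·89
5 = 2 × 2 + 1  ⟹  1 = (-37)·101 + (42)·89
So (42)·89 ≡ 1 (mod 101), i.e. 89^(-1) ≡ 42 (mod 101).
Check: 89 × 42 = 3738 ≡ 1 (mod 101)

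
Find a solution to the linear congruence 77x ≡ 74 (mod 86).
x ≡ 30 (mod 86)

gcd(77, 86) = 1, which divides 74, so solutions exist.
Find 77^(-1) mod 86 by the extended Euclidean algorithm:
86 = 1 × 77 + 9  ⟹  9 = (1)·86 + (-1)·77
77 = 8 × 9 + 5  ⟹  5 = (-8)·86 + (9)·77
9 = 1 × 5 + 4  ⟹  4 = (9)·86 + (-10)·77
5 = 1 × 4 + 1  ⟹  1 = (-17)·86 + (19)·77
So (19)·77 ≡ 1 (mod 86), i.e. 77^(-1) ≡ 19 (mod 86).
x ≡ 19 × 74 = 1406 ≡ 30 (mod 86).
Check: 77 × 30 = 2310 ≡ 74 (mod 86).
Unique solution: x ≡ 30 (mod 86)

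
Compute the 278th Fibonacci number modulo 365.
44

Matrix identity: Q^n = [[F_(n+1), F_n], [F_n, F_(n-1)]] with Q = [[1,1],[1,0]].
n = 278 = 100010110₂. Square-and-multiply, entries mod 365:
Q^1 = [[1,1],[1,0]]
Q^2 = (Q^1)² = [[2,1],[1,1]]
Q^4 = (Q^2)² = [[5,3],[3,2]]
Q^8 = (Q^4)² = [[34,21],[21,13]]
Q^17 = (Q^8)²·Q = [[29,137],[137,257]]
Q^34 = (Q^17)² = [[265,127],[127,138]]
Q^69 = (Q^34)²·Q = [[295,214],[214,81]]
Q^139 = (Q^69)²·Q = [[125,326],[326,164]]
Q^278 = (Q^139)² = [[356,44],[44,312]]
F_278 mod 365 = Q^278[0][1] = 44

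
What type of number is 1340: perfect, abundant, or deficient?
abundant

Proper divisors of 1340: sum = 1 + 2 + 4 + 5 + 10 + 20 + 67 + 134 + 268 + 335 + 670 = 1516
Since 1516 > 1340, 1340 is abundant.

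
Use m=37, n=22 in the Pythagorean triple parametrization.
(885, 1628, 1853)

Euclid's formula: a = m² - n², b = 2mn, c = m² + n²
m = 37, n = 22
a = 37² - 22² = 1369 - 484 = 885
b = 2 × 37 × 22 = 1628
c = 37² + 22² = 1369 + 484 = 1853
Verification: 885² + 1628² = 783225 + 2650384 = 3433609 = 1853² ✓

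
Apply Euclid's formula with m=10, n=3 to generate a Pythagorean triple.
(91, 60, 109)

Euclid's formula: a = m² - n², b = 2mn, c = m² + n²
m = 10, n = 3
a = 10² - 3² = 100 - 9 = 91
b = 2 × 10 × 3 = 60
c = 10² + 3² = 100 + 9 = 109
Verification: 91² + 60² = 8281 + 3600 = 11881 = 109² ✓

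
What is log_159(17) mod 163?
69

Baby-step giant-step with step n = ⌈√163⌉ = 13.
Baby steps 159^j mod 163 (j:value) for j=0..12: 0:1, 1:159, 2:16, 3:99, 4:93, 5:117, 6:21, 7:79, 8:10, 9:123, 10:160, 11:12, 12:115.
Giant-step multiplier: 159^(-13) ≡ 159^(162-13) = 159^149 ≡ 45 (mod 163).
Giant steps γ_i = 17·45^i mod 163: γ_0=17, γ_1=113, γ_2=32, γ_3=136, γ_4=89, γ_5=93 (in table at j=4).
x = i·n + j = 5·13 + 4 = 69.
Check: 159^69 ≡ 17 (mod 163).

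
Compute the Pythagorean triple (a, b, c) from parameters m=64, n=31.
(3135, 3968, 5057)

Euclid's formula: a = m² - n², b = 2mn, c = m² + n²
m = 64, n = 31
a = 64² - 31² = 4096 - 961 = 3135
b = 2 × 64 × 31 = 3968
c = 64² + 31² = 4096 + 961 = 5057
Verification: 3135² + 3968² = 9828225 + 15745024 = 25573249 = 5057² ✓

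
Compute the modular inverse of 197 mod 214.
151

gcd(197, 214) = 1, so the inverse exists.
Extended Euclidean algorithm on (214, 197):
214 = 1 × 197 + 17  ⟹  17 = (1)·214 + (-1)·197
197 = 11 × 17 + 10  ⟹  10 = (-11)·214 + (12)·197
17 = 1 × 10 + 7  ⟹  7 = (12)·214 + (-13)·197
10 = 1 × 7 + 3  ⟹  3 = (-23)·214 + (25)·197
7 = 2 × 3 + 1  ⟹  1 = (58)·214 + (-63)·197
So (-63)·197 ≡ 1 (mod 214), i.e. 197^(-1) ≡ -63 ≡ 151 (mod 214).
Check: 197 × 151 = 29747 ≡ 1 (mod 214)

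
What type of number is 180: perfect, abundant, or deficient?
abundant

Proper divisors of 180: sum = 1 + 2 + 3 + 4 + 5 + 6 + 9 + 10 + ... + 36 + 45 + 60 + 90 (17 divisors) = 366
Since 366 > 180, 180 is abundant.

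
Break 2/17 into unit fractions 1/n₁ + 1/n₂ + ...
1/9 + 1/153

Greedy algorithm:
2/17: ceiling(17/2) = 9, use 1/9
1/153: ceiling(153/1) = 153, use 1/153
Result: 2/17 = 1/9 + 1/153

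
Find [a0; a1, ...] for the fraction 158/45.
[3; 1, 1, 22]

Euclidean algorithm steps:
158 = 3 × 45 + 23
45 = 1 × 23 + 22
23 = 1 × 22 + 1
22 = 22 × 1 + 0
Continued fraction: [3; 1, 1, 22]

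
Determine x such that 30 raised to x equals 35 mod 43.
36

Baby-step giant-step with step n = ⌈√43⌉ = 7.
Baby steps 30^j mod 43 (j:value) for j=0..6: 0:1, 1:30, 2:40, 3:39, 4:9, 5:12, 6:16.
Giant-step multiplier: 30^(-7) ≡ 30^(42-7) = 30^35 ≡ 37 (mod 43).
Giant steps γ_i = 35·37^i mod 43: γ_0=35, γ_1=5, γ_2=13, γ_3=8, γ_4=38, γ_5=30 (in table at j=1).
x = i·n + j = 5·7 + 1 = 36.
Check: 30^36 ≡ 35 (mod 43).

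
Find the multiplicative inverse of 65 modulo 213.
59

gcd(65, 213) = 1, so the inverse exists.
Extended Euclidean algorithm on (213, 65):
213 = 3 × 65 + 18  ⟹  18 = (1)·213 + (-3)·65
65 = 3 × 18 + 11  ⟹  11 = (-3)·213 + (10)·65
18 = 1 × 11 + 7  ⟹  7 = (4)·213 + (-13)·65
11 = 1 × 7 + 4  ⟹  4 = (-7)·213 + (23)·65
7 = 1 × 4 + 3  ⟹  3 = (11)·213 + (-36)·65
4 = 1 × 3 + 1  ⟹  1 = (-18)·213 + (59)·65
So (59)·65 ≡ 1 (mod 213), i.e. 65^(-1) ≡ 59 (mod 213).
Check: 65 × 59 = 3835 ≡ 1 (mod 213)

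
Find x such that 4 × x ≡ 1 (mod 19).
5

gcd(4, 19) = 1, so the inverse exists.
Extended Euclidean algorithm on (19, 4):
19 = 4 × 4 + 3  ⟹  3 = (1)·19 + (-4)·4
4 = 1 × 3 + 1  ⟹  1 = (-1)·19 + (5)·4
So (5)·4 ≡ 1 (mod 19), i.e. 4^(-1) ≡ 5 (mod 19).
Check: 4 × 5 = 20 ≡ 1 (mod 19)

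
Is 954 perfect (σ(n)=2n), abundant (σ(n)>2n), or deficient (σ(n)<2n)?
abundant

Proper divisors of 954: sum = 1 + 2 + 3 + 6 + 9 + 18 + 53 + 106 + 159 + 318 + 477 = 1152
Since 1152 > 954, 954 is abundant.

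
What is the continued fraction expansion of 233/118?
[1; 1, 38, 3]

Euclidean algorithm steps:
233 = 1 × 118 + 115
118 = 1 × 115 + 3
115 = 38 × 3 + 1
3 = 3 × 1 + 0
Continued fraction: [1; 1, 38, 3]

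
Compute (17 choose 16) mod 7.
3

Using Lucas' theorem:
Write n=17 and k=16 in base 7:
n in base 7: [2, 3]
k in base 7: [2, 2]
C(17,16) mod 7 = ∏ C(n_i, k_i) mod 7
Digit binomials (mod 7): C(2,2) = 1; C(3,2) = 3
Product: 1 × 3 = 3 ≡ 3 (mod 7)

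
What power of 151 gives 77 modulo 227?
168

Baby-step giant-step with step n = ⌈√227⌉ = 16.
Baby steps 151^j mod 227 (j:value) for j=0..15: 0:1, 1:151, 2:101, 3:42, 4:213, 5:156, 6:175, 7:93, 8:196, 9:86, 10:47, 11:60, 12:207, 13:158, 14:23, 15:68.
Giant-step multiplier: 151^(-16) ≡ 151^(226-16) = 151^210 ≡ 30 (mod 227).
Giant steps γ_i = 77·30^i mod 227: γ_0=77, γ_1=40, γ_2=65, γ_3=134, γ_4=161, γ_5=63, γ_6=74, γ_7=177, γ_8=89, γ_9=173, γ_10=196 (in table at j=8).
x = i·n + j = 10·16 + 8 = 168.
Check: 151^168 ≡ 77 (mod 227).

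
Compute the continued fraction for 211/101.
[2; 11, 4, 2]

Euclidean algorithm steps:
211 = 2 × 101 + 9
101 = 11 × 9 + 2
9 = 4 × 2 + 1
2 = 2 × 1 + 0
Continued fraction: [2; 11, 4, 2]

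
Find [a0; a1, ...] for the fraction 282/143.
[1; 1, 34, 1, 3]

Euclidean algorithm steps:
282 = 1 × 143 + 139
143 = 1 × 139 + 4
139 = 34 × 4 + 3
4 = 1 × 3 + 1
3 = 3 × 1 + 0
Continued fraction: [1; 1, 34, 1, 3]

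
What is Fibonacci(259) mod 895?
76

Matrix identity: Q^n = [[F_(n+1), F_n], [F_n, F_(n-1)]] with Q = [[1,1],[1,0]].
n = 259 = 100000011₂. Square-and-multiply, entries mod 895:
Q^1 = [[1,1],[1,0]]
Q^2 = (Q^1)² = [[2,1],[1,1]]
Q^4 = (Q^2)² = [[5,3],[3,2]]
Q^8 = (Q^4)² = [[34,21],[21,13]]
Q^16 = (Q^8)² = [[702,92],[92,610]]
Q^32 = (Q^16)² = [[68,774],[774,189]]
Q^64 = (Q^32)² = [[470,228],[228,242]]
Q^129 = (Q^64)²·Q = [[250,804],[804,341]]
Q^259 = (Q^129)²·Q = [[890,76],[76,814]]
F_259 mod 895 = Q^259[0][1] = 76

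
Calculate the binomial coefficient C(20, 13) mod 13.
1

Using Lucas' theorem:
Write n=20 and k=13 in base 13:
n in base 13: [1, 7]
k in base 13: [1, 0]
C(20,13) mod 13 = ∏ C(n_i, k_i) mod 13
Digit binomials (mod 13): C(1,1) = 1; C(7,0) = 1
Product: 1 × 1 = 1 ≡ 1 (mod 13)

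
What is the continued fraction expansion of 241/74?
[3; 3, 1, 8, 2]

Euclidean algorithm steps:
241 = 3 × 74 + 19
74 = 3 × 19 + 17
19 = 1 × 17 + 2
17 = 8 × 2 + 1
2 = 2 × 1 + 0
Continued fraction: [3; 3, 1, 8, 2]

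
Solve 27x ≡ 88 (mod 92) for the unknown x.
x ≡ 68 (mod 92)

gcd(27, 92) = 1, which divides 88, so solutions exist.
Find 27^(-1) mod 92 by the extended Euclidean algorithm:
92 = 3 × 27 + 11  ⟹  11 = (1)·92 + (-3)·27
27 = 2 × 11 + 5  ⟹  5 = (-2)·92 + (7)·27
11 = 2 × 5 + 1  ⟹  1 = (5)·92 + (-17)·27
So (-17)·27 ≡ 1 (mod 92), i.e. 27^(-1) ≡ -17 ≡ 75 (mod 92).
x ≡ 75 × 88 = 6600 ≡ 68 (mod 92).
Check: 27 × 68 = 1836 ≡ 88 (mod 92).
Unique solution: x ≡ 68 (mod 92)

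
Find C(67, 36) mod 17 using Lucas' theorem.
3

Using Lucas' theorem:
Write n=67 and k=36 in base 17:
n in base 17: [3, 16]
k in base 17: [2, 2]
C(67,36) mod 17 = ∏ C(n_i, k_i) mod 17
Digit binomials (mod 17): C(3,2) = 3; C(16,2) = 120 ≡ 1
Product: 3 × 1 = 3 ≡ 3 (mod 17)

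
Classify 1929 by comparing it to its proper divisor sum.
deficient

Proper divisors of 1929: sum = 1 + 3 + 643 = 647
Since 647 < 1929, 1929 is deficient.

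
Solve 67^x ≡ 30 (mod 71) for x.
40

Baby-step giant-step with step n = ⌈√71⌉ = 9.
Baby steps 67^j mod 71 (j:value) for j=0..8: 0:1, 1:67, 2:16, 3:7, 4:43, 5:41, 6:49, 7:17, 8:3.
Giant-step multiplier: 67^(-9) ≡ 67^(70-9) = 67^61 ≡ 65 (mod 71).
Giant steps γ_i = 30·65^i mod 71: γ_0=30, γ_1=33, γ_2=15, γ_3=52, γ_4=43 (in table at j=4).
x = i·n + j = 4·9 + 4 = 40.
Check: 67^40 ≡ 30 (mod 71).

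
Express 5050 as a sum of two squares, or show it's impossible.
3² + 71² (a=3, b=71)

Factorization: 5050 = 2 × 5^2 × 101
By Fermat: n is sum of two squares iff every prime p ≡ 3 (mod 4) appears to even power.
All primes ≡ 3 (mod 4) appear to even power.
Search a = 0, 1, 2, … for 5050 - a² a perfect square: first hit at a = 3: 5050 - 9 = 5041 = 71².
5050 = 3² + 71² = 9 + 5041 ✓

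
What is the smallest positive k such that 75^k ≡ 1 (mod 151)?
30

151 is prime, so ord(75) divides φ(151) = 150.
Divisors of 150: 1, 2, 3, 5, 6, 10, 15, 25, 30, 50, 75, 150.
Repeated squaring: 75^1 ≡ 75, 75^2 ≡ 38, 75^4 ≡ 85, 75^8 ≡ 128, 75^16 ≡ 76, 75^32 ≡ 38, 75^64 ≡ 85, 75^128 ≡ 128 (mod 151).
Test 75^d mod 151 for each divisor d in increasing order:
75^1 ≡ 75
75^2 ≡ 38
75^3 = 75^2·75^1 ≡ 132
75^5 = 75^4·75^1 ≡ 33
75^6 = 75^4·75^2 ≡ 59
75^10 = 75^8·75^2 ≡ 32
75^15 = 75^8·75^4·75^2·75^1 ≡ 150
75^25 = 75^16·75^8·75^1 ≡ 119
75^30 = 75^16·75^8·75^4·75^2 ≡ 1  ← first divisor giving 1
The order is 30.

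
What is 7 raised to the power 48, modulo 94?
49

Repeated squaring. Binary of 48 = 110000.
7^1 ≡ 7 (mod 94); 7^2 ≡ 49 (mod 94); 7^4 ≡ 51 (mod 94); 7^8 ≡ 63 (mod 94); 7^16 ≡ 21 (mod 94); 7^32 ≡ 65 (mod 94)
7^48 = 7^16 × 7^32 ≡ 49 (mod 94)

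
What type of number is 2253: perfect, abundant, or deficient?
deficient

Proper divisors of 2253: sum = 1 + 3 + 751 = 755
Since 755 < 2253, 2253 is deficient.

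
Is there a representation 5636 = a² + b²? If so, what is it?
50² + 56² (a=50, b=56)

Factorization: 5636 = 2^2 × 1409
By Fermat: n is sum of two squares iff every prime p ≡ 3 (mod 4) appears to even power.
All primes ≡ 3 (mod 4) appear to even power.
Search a = 0, 1, 2, … for 5636 - a² a perfect square: first hit at a = 50: 5636 - 2500 = 3136 = 56².
5636 = 50² + 56² = 2500 + 3136 ✓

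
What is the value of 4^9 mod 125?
19

Repeated squaring. Binary of 9 = 1001.
4^1 ≡ 4 (mod 125); 4^2 ≡ 16 (mod 125); 4^4 ≡ 6 (mod 125); 4^8 ≡ 36 (mod 125)
4^9 = 4^1 × 4^8 ≡ 19 (mod 125)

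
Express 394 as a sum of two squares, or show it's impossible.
13² + 15² (a=13, b=15)

Factorization: 394 = 2 × 197
By Fermat: n is sum of two squares iff every prime p ≡ 3 (mod 4) appears to even power.
All primes ≡ 3 (mod 4) appear to even power.
Search a = 0, 1, 2, … for 394 - a² a perfect square: first hit at a = 13: 394 - 169 = 225 = 15².
394 = 13² + 15² = 169 + 225 ✓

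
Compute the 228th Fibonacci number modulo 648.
144

Matrix identity: Q^n = [[F_(n+1), F_n], [F_n, F_(n-1)]] with Q = [[1,1],[1,0]].
n = 228 = 11100100₂. Square-and-multiply, entries mod 648:
Q^1 = [[1,1],[1,0]]
Q^3 = (Q^1)²·Q = [[3,2],[2,1]]
Q^7 = (Q^3)²·Q = [[21,13],[13,8]]
Q^14 = (Q^7)² = [[610,377],[377,233]]
Q^28 = (Q^14)² = [[365,291],[291,74]]
Q^57 = (Q^28)²·Q = [[271,178],[178,93]]
Q^114 = (Q^57)² = [[149,640],[640,157]]
Q^228 = (Q^114)² = [[233,144],[144,89]]
F_228 mod 648 = Q^228[0][1] = 144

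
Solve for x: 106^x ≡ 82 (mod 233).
31

Baby-step giant-step with step n = ⌈√233⌉ = 16.
Baby steps 106^j mod 233 (j:value) for j=0..15: 0:1, 1:106, 2:52, 3:153, 4:141, 5:34, 6:109, 7:137, 8:76, 9:134, 10:224, 11:211, 12:231, 13:21, 14:129, 15:160.
Giant-step multiplier: 106^(-16) ≡ 106^(232-16) = 106^216 ≡ 19 (mod 233).
Giant steps γ_i = 82·19^i mod 233: γ_0=82, γ_1=160 (in table at j=15).
x = i·n + j = 1·16 + 15 = 31.
Check: 106^31 ≡ 82 (mod 233).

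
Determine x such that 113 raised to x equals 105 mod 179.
17

Baby-step giant-step with step n = ⌈√179⌉ = 14.
Baby steps 113^j mod 179 (j:value) for j=0..13: 0:1, 1:113, 2:60, 3:157, 4:20, 5:112, 6:126, 7:97, 8:42, 9:92, 10:14, 11:150, 12:124, 13:50.
Giant-step multiplier: 113^(-14) ≡ 113^(178-14) = 113^164 ≡ 39 (mod 179).
Giant steps γ_i = 105·39^i mod 179: γ_0=105, γ_1=157 (in table at j=3).
x = i·n + j = 1·14 + 3 = 17.
Check: 113^17 ≡ 105 (mod 179).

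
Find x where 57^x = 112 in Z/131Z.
120

Baby-step giant-step with step n = ⌈√131⌉ = 12.
Baby steps 57^j mod 131 (j:value) for j=0..11: 0:1, 1:57, 2:105, 3:90, 4:21, 5:18, 6:109, 7:56, 8:48, 9:116, 10:62, 11:128.
Giant-step multiplier: 57^(-12) ≡ 57^(130-12) = 57^118 ≡ 36 (mod 131).
Giant steps γ_i = 112·36^i mod 131: γ_0=112, γ_1=102, γ_2=4, γ_3=13, γ_4=75, γ_5=80, γ_6=129, γ_7=59, γ_8=28, γ_9=91, γ_10=1 (in table at j=0).
x = i·n + j = 10·12 + 0 = 120.
Check: 57^120 ≡ 112 (mod 131).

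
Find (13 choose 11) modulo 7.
1

Using Lucas' theorem:
Write n=13 and k=11 in base 7:
n in base 7: [1, 6]
k in base 7: [1, 4]
C(13,11) mod 7 = ∏ C(n_i, k_i) mod 7
Digit binomials (mod 7): C(1,1) = 1; C(6,4) = 15 ≡ 1
Product: 1 × 1 = 1 ≡ 1 (mod 7)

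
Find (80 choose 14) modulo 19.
0

Using Lucas' theorem:
Write n=80 and k=14 in base 19:
n in base 19: [4, 4]
k in base 19: [0, 14]
C(80,14) mod 19 = ∏ C(n_i, k_i) mod 19
Digit binomials (mod 19): C(4,0) = 1; C(4,14) = 0 (k_i > n_i)
Product: 1 × 0 = 0 ≡ 0 (mod 19)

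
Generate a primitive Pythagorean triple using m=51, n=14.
(2405, 1428, 2797)

Euclid's formula: a = m² - n², b = 2mn, c = m² + n²
m = 51, n = 14
a = 51² - 14² = 2601 - 196 = 2405
b = 2 × 51 × 14 = 1428
c = 51² + 14² = 2601 + 196 = 2797
Verification: 2405² + 1428² = 5784025 + 2039184 = 7823209 = 2797² ✓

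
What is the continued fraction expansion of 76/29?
[2; 1, 1, 1, 1, 1, 3]

Euclidean algorithm steps:
76 = 2 × 29 + 18
29 = 1 × 18 + 11
18 = 1 × 11 + 7
11 = 1 × 7 + 4
7 = 1 × 4 + 3
4 = 1 × 3 + 1
3 = 3 × 1 + 0
Continued fraction: [2; 1, 1, 1, 1, 1, 3]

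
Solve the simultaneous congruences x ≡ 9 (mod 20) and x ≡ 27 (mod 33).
489

Using Chinese Remainder Theorem:
M = 20 × 33 = 660
M1 = 33, M2 = 20
y1 = 33^(-1) mod 20 = 17
y2 = 20^(-1) mod 33 = 5
x = (9×33×17 + 27×20×5) mod 660 = 489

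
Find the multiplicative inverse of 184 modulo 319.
293

gcd(184, 319) = 1, so the inverse exists.
Extended Euclidean algorithm on (319, 184):
319 = 1 × 184 + 135  ⟹  135 = (1)·319 + (-1)·184
184 = 1 × 135 + 49  ⟹  49 = (-1)·319 + (2)·184
135 = 2 × 49 + 37  ⟹  37 = (3)·319 + (-5)·184
49 = 1 × 37 + 12  ⟹  12 = (-4)·319 + (7)·184
37 = 3 × 12 + 1  ⟹  1 = (15)·319 + (-26)·184
So (-26)·184 ≡ 1 (mod 319), i.e. 184^(-1) ≡ -26 ≡ 293 (mod 319).
Check: 184 × 293 = 53912 ≡ 1 (mod 319)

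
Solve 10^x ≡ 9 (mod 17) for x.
6

Baby-step giant-step with step n = ⌈√17⌉ = 5.
Baby steps 10^j mod 17 (j:value) for j=0..4: 0:1, 1:10, 2:15, 3:14, 4:4.
Giant-step multiplier: 10^(-5) ≡ 10^(16-5) = 10^11 ≡ 3 (mod 17).
Giant steps γ_i = 9·3^i mod 17: γ_0=9, γ_1=10 (in table at j=1).
x = i·n + j = 1·5 + 1 = 6.
Check: 10^6 ≡ 9 (mod 17).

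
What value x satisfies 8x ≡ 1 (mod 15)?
2

gcd(8, 15) = 1, so the inverse exists.
Extended Euclidean algorithm on (15, 8):
15 = 1 × 8 + 7  ⟹  7 = (1)·15 + (-1)·8
8 = 1 × 7 + 1  ⟹  1 = (-1)·15 + (2)·8
So (2)·8 ≡ 1 (mod 15), i.e. 8^(-1) ≡ 2 (mod 15).
Check: 8 × 2 = 16 ≡ 1 (mod 15)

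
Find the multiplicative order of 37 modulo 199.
18

199 is prime, so ord(37) divides φ(199) = 198.
Divisors of 198: 1, 2, 3, 6, 9, 11, 18, 22, 33, 66, 99, 198.
Repeated squaring: 37^1 ≡ 37, 37^2 ≡ 175, 37^4 ≡ 178, 37^8 ≡ 43, 37^16 ≡ 58, 37^32 ≡ 180, 37^64 ≡ 162, 37^128 ≡ 175 (mod 199).
Test 37^d mod 199 for each divisor d in increasing order:
37^1 ≡ 37
37^2 ≡ 175
37^3 = 37^2·37^1 ≡ 107
37^6 = 37^4·37^2 ≡ 106
37^9 = 37^8·37^1 ≡ 198
37^11 = 37^8·37^2·37^1 ≡ 24
37^18 = 37^16·37^2 ≡ 1  ← first divisor giving 1
The order is 18.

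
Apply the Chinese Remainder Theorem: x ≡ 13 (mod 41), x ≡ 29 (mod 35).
1079

Using Chinese Remainder Theorem:
M = 41 × 35 = 1435
M1 = 35, M2 = 41
y1 = 35^(-1) mod 41 = 34
y2 = 41^(-1) mod 35 = 6
x = (13×35×34 + 29×41×6) mod 1435 = 1079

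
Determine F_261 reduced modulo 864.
290

Matrix identity: Q^n = [[F_(n+1), F_n], [F_n, F_(n-1)]] with Q = [[1,1],[1,0]].
n = 261 = 100000101₂. Square-and-multiply, entries mod 864:
Q^1 = [[1,1],[1,0]]
Q^2 = (Q^1)² = [[2,1],[1,1]]
Q^4 = (Q^2)² = [[5,3],[3,2]]
Q^8 = (Q^4)² = [[34,21],[21,13]]
Q^16 = (Q^8)² = [[733,123],[123,610]]
Q^32 = (Q^16)² = [[322,165],[165,157]]
Q^65 = (Q^32)²·Q = [[856,445],[445,411]]
Q^130 = (Q^65)² = [[233,487],[487,610]]
Q^261 = (Q^130)²·Q = [[431,290],[290,141]]
F_261 mod 864 = Q^261[0][1] = 290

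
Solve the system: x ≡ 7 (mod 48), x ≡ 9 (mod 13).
295

Using Chinese Remainder Theorem:
M = 48 × 13 = 624
M1 = 13, M2 = 48
y1 = 13^(-1) mod 48 = 37
y2 = 48^(-1) mod 13 = 3
x = (7×13×37 + 9×48×3) mod 624 = 295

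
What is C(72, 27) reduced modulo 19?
1

Using Lucas' theorem:
Write n=72 and k=27 in base 19:
n in base 19: [3, 15]
k in base 19: [1, 8]
C(72,27) mod 19 = ∏ C(n_i, k_i) mod 19
Digit binomials (mod 19): C(3,1) = 3; C(15,8) = 6435 ≡ 13
Product: 3 × 13 = 39 ≡ 1 (mod 19)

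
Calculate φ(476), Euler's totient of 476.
192

476 = 2^2 × 7 × 17
φ(n) = n × ∏(1 - 1/p) for each prime p dividing n
φ(476) = 476 × (1 - 1/2) × (1 - 1/7) × (1 - 1/17) = 192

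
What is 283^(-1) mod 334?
203

gcd(283, 334) = 1, so the inverse exists.
Extended Euclidean algorithm on (334, 283):
334 = 1 × 283 + 51  ⟹  51 = (1)·334 + (-1)·283
283 = 5 × 51 + 28  ⟹  28 = (-5)·334 + (6)·283
51 = 1 × 28 + 23  ⟹  23 = (6)·334 + (-7)·283
28 = 1 × 23 + 5  ⟹  5 = (-11)·334 + (13)·283
23 = 4 × 5 + 3  ⟹  3 = (50)·334 + (-59)·283
5 = 1 × 3 + 2  ⟹  2 = (-61)·334 + (72)·283
3 = 1 × 2 + 1  ⟹  1 = (111)·334 + (-131)·283
So (-131)·283 ≡ 1 (mod 334), i.e. 283^(-1) ≡ -131 ≡ 203 (mod 334).
Check: 283 × 203 = 57449 ≡ 1 (mod 334)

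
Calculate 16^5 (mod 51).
16

Repeated squaring. Binary of 5 = 101.
16^1 ≡ 16 (mod 51); 16^2 ≡ 1 (mod 51); 16^4 ≡ 1 (mod 51)
16^5 = 16^1 × 16^4 ≡ 16 (mod 51)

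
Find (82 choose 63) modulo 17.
7

Using Lucas' theorem:
Write n=82 and k=63 in base 17:
n in base 17: [4, 14]
k in base 17: [3, 12]
C(82,63) mod 17 = ∏ C(n_i, k_i) mod 17
Digit binomials (mod 17): C(4,3) = 4; C(14,12) = 91 ≡ 6
Product: 4 × 6 = 24 ≡ 7 (mod 17)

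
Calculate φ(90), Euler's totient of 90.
24

90 = 2 × 3^2 × 5
φ(n) = n × ∏(1 - 1/p) for each prime p dividing n
φ(90) = 90 × (1 - 1/2) × (1 - 1/3) × (1 - 1/5) = 24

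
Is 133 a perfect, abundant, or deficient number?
deficient

Proper divisors of 133: sum = 1 + 7 + 19 = 27
Since 27 < 133, 133 is deficient.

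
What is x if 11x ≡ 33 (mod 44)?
x ≡ 3 (mod 4)

gcd(11, 44) = 11, which divides 33, so solutions exist.
Divide through by 11: x ≡ 3 (mod 4).
The coefficient of x is now 1, so x ≡ 3 (mod 4).
Check: 11 × 3 = 33 ≡ 33 (mod 44).
x ≡ 3 (mod 4), giving 11 solutions mod 44.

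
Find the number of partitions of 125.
3163127352

p(n) counts ways to write n as a sum of positive integers (order ignored).
Euler's pentagonal recurrence: p(k) = p(k-1) + p(k-2) - p(k-5) - p(k-7) + p(k-12) + p(k-15) - ... (offsets j(3j∓1)/2, signs ++--, p(0)=1, p(<0)=0).
DP table for k = 0..124: p(0)=1, p(1)=1, p(2)=2, p(3)=3, p(4)=5, p(5)=7, p(6)=11, p(7)=15, p(8)=22, p(9)=30, p(10)=42, p(11)=56, p(12)=77, p(13)=101, p(14)=135, p(15)=176, p(16)=231, p(17)=297, p(18)=385, p(19)=490, p(20)=627, p(21)=792, p(22)=1002, p(23)=1255, p(24)=1575, p(25)=1958, p(26)=2436, p(27)=3010, p(28)=3718, p(29)=4565, p(30)=5604, p(31)=6842, p(32)=8349, p(33)=10143, p(34)=12310, p(35)=14883, p(36)=17977, p(37)=21637, p(38)=26015, p(39)=31185, p(40)=37338, p(41)=44583, p(42)=53174, p(43)=63261, p(44)=75175, p(45)=89134, p(46)=105558, p(47)=124754, p(48)=147273, p(49)=173525, p(50)=204226, p(51)=239943, p(52)=281589, p(53)=329931, p(54)=386155, p(55)=451276, p(56)=526823, p(57)=614154, p(58)=715220, p(59)=831820, p(60)=966467, p(61)=1121505, p(62)=1300156, p(63)=1505499, p(64)=1741630, p(65)=2012558, p(66)=2323520, p(67)=2679689, p(68)=3087735, p(69)=3554345, p(70)=4087968, p(71)=4697205, p(72)=5392783, p(73)=6185689, p(74)=7089500, p(75)=8118264, p(76)=9289091, p(77)=10619863, p(78)=12132164, p(79)=13848650, p(80)=15796476, p(81)=18004327, p(82)=20506255, p(83)=23338469, p(84)=26543660, p(85)=30167357, p(86)=34262962, p(87)=38887673, p(88)=44108109, p(89)=49995925, p(90)=56634173, p(91)=64112359, p(92)=72533807, p(93)=82010177, p(94)=92669720, p(95)=104651419, p(96)=118114304, p(97)=133230930, p(98)=150198136, p(99)=169229875, p(100)=190569292, p(101)=214481126, p(102)=241265379, p(103)=271248950, p(104)=304801365, p(105)=342325709, p(106)=384276336, p(107)=431149389, p(108)=483502844, p(109)=541946240, p(110)=607163746, p(111)=679903203, p(112)=761002156, p(113)=851376628, p(114)=952050665, p(115)=1064144451, p(116)=1188908248, p(117)=1327710076, p(118)=1482074143, p(119)=1653668665, p(120)=1844349560, p(121)=2056148051, p(122)=2291320912, p(123)=2552338241, p(124)=2841940500.
Final step: p(125) = p(124) + p(123) - p(120) - p(118) + p(113) + p(110) - p(103) - p(99) + p(90) + p(85) - p(74) - p(68) + p(55) + p(48) - p(33) - p(25) + p(8)
= 2841940500 + 2552338241 - 1844349560 - 1482074143 + 851376628 + 607163746 - 271248950 - 169229875 + 56634173 + 30167357 - 7089500 - 3087735 + 451276 + 147273 - 10143 - 1958 + 22
= 3163127352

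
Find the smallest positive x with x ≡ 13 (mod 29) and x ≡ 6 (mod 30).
216

Using Chinese Remainder Theorem:
M = 29 × 30 = 870
M1 = 30, M2 = 29
y1 = 30^(-1) mod 29 = 1
y2 = 29^(-1) mod 30 = 29
x = (13×30×1 + 6×29×29) mod 870 = 216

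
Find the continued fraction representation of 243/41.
[5; 1, 12, 1, 2]

Euclidean algorithm steps:
243 = 5 × 41 + 38
41 = 1 × 38 + 3
38 = 12 × 3 + 2
3 = 1 × 2 + 1
2 = 2 × 1 + 0
Continued fraction: [5; 1, 12, 1, 2]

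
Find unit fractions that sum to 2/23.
1/12 + 1/276

Greedy algorithm:
2/23: ceiling(23/2) = 12, use 1/12
1/276: ceiling(276/1) = 276, use 1/276
Result: 2/23 = 1/12 + 1/276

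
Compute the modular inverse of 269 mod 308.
229

gcd(269, 308) = 1, so the inverse exists.
Extended Euclidean algorithm on (308, 269):
308 = 1 × 269 + 39  ⟹  39 = (1)·308 + (-1)·269
269 = 6 × 39 + 35  ⟹  35 = (-6)·308 + (7)·269
39 = 1 × 35 + 4  ⟹  4 = (7)·308 + (-8)·269
35 = 8 × 4 + 3  ⟹  3 = (-62)·308 + (71)·269
4 = 1 × 3 + 1  ⟹  1 = (69)·308 + (-79)·269
So (-79)·269 ≡ 1 (mod 308), i.e. 269^(-1) ≡ -79 ≡ 229 (mod 308).
Check: 269 × 229 = 61601 ≡ 1 (mod 308)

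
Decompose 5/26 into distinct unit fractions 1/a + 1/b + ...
1/6 + 1/39

Greedy algorithm:
5/26: ceiling(26/5) = 6, use 1/6
1/39: ceiling(39/1) = 39, use 1/39
Result: 5/26 = 1/6 + 1/39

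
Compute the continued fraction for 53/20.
[2; 1, 1, 1, 6]

Euclidean algorithm steps:
53 = 2 × 20 + 13
20 = 1 × 13 + 7
13 = 1 × 7 + 6
7 = 1 × 6 + 1
6 = 6 × 1 + 0
Continued fraction: [2; 1, 1, 1, 6]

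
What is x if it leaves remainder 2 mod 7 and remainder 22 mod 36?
58

Using Chinese Remainder Theorem:
M = 7 × 36 = 252
M1 = 36, M2 = 7
y1 = 36^(-1) mod 7 = 1
y2 = 7^(-1) mod 36 = 31
x = (2×36×1 + 22×7×31) mod 252 = 58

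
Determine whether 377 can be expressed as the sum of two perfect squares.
4² + 19² (a=4, b=19)

Factorization: 377 = 13 × 29
By Fermat: n is sum of two squares iff every prime p ≡ 3 (mod 4) appears to even power.
All primes ≡ 3 (mod 4) appear to even power.
Search a = 0, 1, 2, … for 377 - a² a perfect square: first hit at a = 4: 377 - 16 = 361 = 19².
377 = 4² + 19² = 16 + 361 ✓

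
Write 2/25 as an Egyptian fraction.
1/13 + 1/325

Greedy algorithm:
2/25: ceiling(25/2) = 13, use 1/13
1/325: ceiling(325/1) = 325, use 1/325
Result: 2/25 = 1/13 + 1/325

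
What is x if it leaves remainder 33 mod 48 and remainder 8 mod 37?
1377

Using Chinese Remainder Theorem:
M = 48 × 37 = 1776
M1 = 37, M2 = 48
y1 = 37^(-1) mod 48 = 13
y2 = 48^(-1) mod 37 = 27
x = (33×37×13 + 8×48×27) mod 1776 = 1377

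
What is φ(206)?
102

206 = 2 × 103
φ(n) = n × ∏(1 - 1/p) for each prime p dividing n
φ(206) = 206 × (1 - 1/2) × (1 - 1/103) = 102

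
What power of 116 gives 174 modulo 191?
33

Baby-step giant-step with step n = ⌈√191⌉ = 14.
Baby steps 116^j mod 191 (j:value) for j=0..13: 0:1, 1:116, 2:86, 3:44, 4:138, 5:155, 6:26, 7:151, 8:135, 9:189, 10:150, 11:19, 12:103, 13:106.
Giant-step multiplier: 116^(-14) ≡ 116^(190-14) = 116^176 ≡ 130 (mod 191).
Giant steps γ_i = 174·130^i mod 191: γ_0=174, γ_1=82, γ_2=155 (in table at j=5).
x = i·n + j = 2·14 + 5 = 33.
Check: 116^33 ≡ 174 (mod 191).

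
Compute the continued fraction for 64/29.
[2; 4, 1, 5]

Euclidean algorithm steps:
64 = 2 × 29 + 6
29 = 4 × 6 + 5
6 = 1 × 5 + 1
5 = 5 × 1 + 0
Continued fraction: [2; 4, 1, 5]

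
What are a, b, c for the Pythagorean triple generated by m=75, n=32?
(4601, 4800, 6649)

Euclid's formula: a = m² - n², b = 2mn, c = m² + n²
m = 75, n = 32
a = 75² - 32² = 5625 - 1024 = 4601
b = 2 × 75 × 32 = 4800
c = 75² + 32² = 5625 + 1024 = 6649
Verification: 4601² + 4800² = 21169201 + 23040000 = 44209201 = 6649² ✓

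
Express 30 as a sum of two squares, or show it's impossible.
Not possible

Factorization: 30 = 2 × 3 × 5
By Fermat: n is sum of two squares iff every prime p ≡ 3 (mod 4) appears to even power.
Prime(s) ≡ 3 (mod 4) with odd exponent: [(3, 1)]
Therefore 30 cannot be expressed as a² + b².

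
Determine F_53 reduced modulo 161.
5

Matrix identity: Q^n = [[F_(n+1), F_n], [F_n, F_(n-1)]] with Q = [[1,1],[1,0]].
n = 53 = 110101₂. Square-and-multiply, entries mod 161:
Q^1 = [[1,1],[1,0]]
Q^3 = (Q^1)²·Q = [[3,2],[2,1]]
Q^6 = (Q^3)² = [[13,8],[8,5]]
Q^13 = (Q^6)²·Q = [[55,72],[72,144]]
Q^26 = (Q^13)² = [[159,160],[160,160]]
Q^53 = (Q^26)²·Q = [[8,5],[5,3]]
F_53 mod 161 = Q^53[0][1] = 5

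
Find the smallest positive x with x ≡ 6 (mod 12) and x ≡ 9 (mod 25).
234

Using Chinese Remainder Theorem:
M = 12 × 25 = 300
M1 = 25, M2 = 12
y1 = 25^(-1) mod 12 = 1
y2 = 12^(-1) mod 25 = 23
x = (6×25×1 + 9×12×23) mod 300 = 234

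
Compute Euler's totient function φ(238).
96

238 = 2 × 7 × 17
φ(n) = n × ∏(1 - 1/p) for each prime p dividing n
φ(238) = 238 × (1 - 1/2) × (1 - 1/7) × (1 - 1/17) = 96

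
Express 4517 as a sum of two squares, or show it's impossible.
46² + 49² (a=46, b=49)

Factorization: 4517 = 4517
By Fermat: n is sum of two squares iff every prime p ≡ 3 (mod 4) appears to even power.
All primes ≡ 3 (mod 4) appear to even power.
Search a = 0, 1, 2, … for 4517 - a² a perfect square: first hit at a = 46: 4517 - 2116 = 2401 = 49².
4517 = 46² + 49² = 2116 + 2401 ✓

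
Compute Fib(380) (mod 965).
365

Matrix identity: Q^n = [[F_(n+1), F_n], [F_n, F_(n-1)]] with Q = [[1,1],[1,0]].
n = 380 = 101111100₂. Square-and-multiply, entries mod 965:
Q^1 = [[1,1],[1,0]]
Q^2 = (Q^1)² = [[2,1],[1,1]]
Q^5 = (Q^2)²·Q = [[8,5],[5,3]]
Q^11 = (Q^5)²·Q = [[144,89],[89,55]]
Q^23 = (Q^11)²·Q = [[48,672],[672,341]]
Q^47 = (Q^23)²·Q = [[231,338],[338,858]]
Q^95 = (Q^47)²·Q = [[112,660],[660,417]]
Q^190 = (Q^95)² = [[384,775],[775,574]]
Q^380 = (Q^190)² = [[206,365],[365,806]]
F_380 mod 965 = Q^380[0][1] = 365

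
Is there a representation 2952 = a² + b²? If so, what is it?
6² + 54² (a=6, b=54)

Factorization: 2952 = 2^3 × 3^2 × 41
By Fermat: n is sum of two squares iff every prime p ≡ 3 (mod 4) appears to even power.
All primes ≡ 3 (mod 4) appear to even power.
Search a = 0, 1, 2, … for 2952 - a² a perfect square: first hit at a = 6: 2952 - 36 = 2916 = 54².
2952 = 6² + 54² = 36 + 2916 ✓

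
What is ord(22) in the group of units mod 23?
2

23 is prime, so ord(22) divides φ(23) = 22.
Divisors of 22: 1, 2, 11, 22.
Repeated squaring: 22^1 ≡ 22, 22^2 ≡ 1, 22^4 ≡ 1, 22^8 ≡ 1, 22^16 ≡ 1 (mod 23).
Test 22^d mod 23 for each divisor d in increasing order:
22^1 ≡ 22
22^2 ≡ 1  ← first divisor giving 1
The order is 2.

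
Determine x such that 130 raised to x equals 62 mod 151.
26

Baby-step giant-step with step n = ⌈√151⌉ = 13.
Baby steps 130^j mod 151 (j:value) for j=0..12: 0:1, 1:130, 2:139, 3:101, 4:144, 5:147, 6:84, 7:48, 8:49, 9:28, 10:16, 11:117, 12:110.
Giant-step multiplier: 130^(-13) ≡ 130^(150-13) = 130^137 ≡ 104 (mod 151).
Giant steps γ_i = 62·104^i mod 151: γ_0=62, γ_1=106, γ_2=1 (in table at j=0).
x = i·n + j = 2·13 + 0 = 26.
Check: 130^26 ≡ 62 (mod 151).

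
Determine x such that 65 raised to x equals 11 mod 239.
192

Baby-step giant-step with step n = ⌈√239⌉ = 16.
Baby steps 65^j mod 239 (j:value) for j=0..15: 0:1, 1:65, 2:162, 3:14, 4:193, 5:117, 6:196, 7:73, 8:204, 9:115, 10:66, 11:227, 12:176, 13:207, 14:71, 15:74.
Giant-step multiplier: 65^(-16) ≡ 65^(238-16) = 65^222 ≡ 8 (mod 239).
Giant steps γ_i = 11·8^i mod 239: γ_0=11, γ_1=88, γ_2=226, γ_3=135, γ_4=124, γ_5=36, γ_6=49, γ_7=153, γ_8=29, γ_9=232, γ_10=183, γ_11=30, γ_12=1 (in table at j=0).
x = i·n + j = 12·16 + 0 = 192.
Check: 65^192 ≡ 11 (mod 239).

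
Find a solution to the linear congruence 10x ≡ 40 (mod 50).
x ≡ 4 (mod 5)

gcd(10, 50) = 10, which divides 40, so solutions exist.
Divide through by 10: x ≡ 4 (mod 5).
The coefficient of x is now 1, so x ≡ 4 (mod 5).
Check: 10 × 4 = 40 ≡ 40 (mod 50).
x ≡ 4 (mod 5), giving 10 solutions mod 50.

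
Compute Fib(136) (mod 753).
66

Matrix identity: Q^n = [[F_(n+1), F_n], [F_n, F_(n-1)]] with Q = [[1,1],[1,0]].
n = 136 = 10001000₂. Square-and-multiply, entries mod 753:
Q^1 = [[1,1],[1,0]]
Q^2 = (Q^1)² = [[2,1],[1,1]]
Q^4 = (Q^2)² = [[5,3],[3,2]]
Q^8 = (Q^4)² = [[34,21],[21,13]]
Q^17 = (Q^8)²·Q = [[325,91],[91,234]]
Q^34 = (Q^17)² = [[203,418],[418,538]]
Q^68 = (Q^34)² = [[575,255],[255,320]]
Q^136 = (Q^68)² = [[325,66],[66,259]]
F_136 mod 753 = Q^136[0][1] = 66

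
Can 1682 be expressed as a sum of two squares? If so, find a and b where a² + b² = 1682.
1² + 41² (a=1, b=41)

Factorization: 1682 = 2 × 29^2
By Fermat: n is sum of two squares iff every prime p ≡ 3 (mod 4) appears to even power.
All primes ≡ 3 (mod 4) appear to even power.
Search a = 0, 1, 2, … for 1682 - a² a perfect square: first hit at a = 1: 1682 - 1 = 1681 = 41².
1682 = 1² + 41² = 1 + 1681 ✓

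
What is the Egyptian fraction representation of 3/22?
1/8 + 1/88

Greedy algorithm:
3/22: ceiling(22/3) = 8, use 1/8
1/88: ceiling(88/1) = 88, use 1/88
Result: 3/22 = 1/8 + 1/88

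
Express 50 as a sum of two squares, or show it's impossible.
1² + 7² (a=1, b=7)

Factorization: 50 = 2 × 5^2
By Fermat: n is sum of two squares iff every prime p ≡ 3 (mod 4) appears to even power.
All primes ≡ 3 (mod 4) appear to even power.
Search a = 0, 1, 2, … for 50 - a² a perfect square: first hit at a = 1: 50 - 1 = 49 = 7².
50 = 1² + 7² = 1 + 49 ✓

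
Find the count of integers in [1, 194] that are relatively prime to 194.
96

194 = 2 × 97
φ(n) = n × ∏(1 - 1/p) for each prime p dividing n
φ(194) = 194 × (1 - 1/2) × (1 - 1/97) = 96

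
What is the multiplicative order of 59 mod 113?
112

113 is prime, so ord(59) divides φ(113) = 112.
Divisors of 112: 1, 2, 4, 7, 8, 14, 16, 28, 56, 112.
Repeated squaring: 59^1 ≡ 59, 59^2 ≡ 91, 59^4 ≡ 32, 59^8 ≡ 7, 59^16 ≡ 49, 59^32 ≡ 28, 59^64 ≡ 106 (mod 113).
Test 59^d mod 113 for each divisor d in increasing order:
59^1 ≡ 59
59^2 ≡ 91
59^4 ≡ 32
59^7 = 59^4·59^2·59^1 ≡ 48
59^8 ≡ 7
59^14 = 59^8·59^4·59^2 ≡ 44
59^16 ≡ 49
59^28 = 59^16·59^8·59^4 ≡ 15
59^56 = 59^32·59^16·59^8 ≡ 112
59^112 = 59^64·59^32·59^16 ≡ 1  ← first divisor giving 1
The order is 112.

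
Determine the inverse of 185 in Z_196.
89

gcd(185, 196) = 1, so the inverse exists.
Extended Euclidean algorithm on (196, 185):
196 = 1 × 185 + 11  ⟹  11 = (1)·196 + (-1)·185
185 = 16 × 11 + 9  ⟹  9 = (-16)·196 + (17)·185
11 = 1 × 9 + 2  ⟹  2 = (17)·196 + (-18)·185
9 = 4 × 2 + 1  ⟹  1 = (-84)·196 + (89)·185
So (89)·185 ≡ 1 (mod 196), i.e. 185^(-1) ≡ 89 (mod 196).
Check: 185 × 89 = 16465 ≡ 1 (mod 196)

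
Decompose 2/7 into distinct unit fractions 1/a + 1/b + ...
1/4 + 1/28

Greedy algorithm:
2/7: ceiling(7/2) = 4, use 1/4
1/28: ceiling(28/1) = 28, use 1/28
Result: 2/7 = 1/4 + 1/28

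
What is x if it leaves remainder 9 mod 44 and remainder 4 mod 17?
361

Using Chinese Remainder Theorem:
M = 44 × 17 = 748
M1 = 17, M2 = 44
y1 = 17^(-1) mod 44 = 13
y2 = 44^(-1) mod 17 = 12
x = (9×17×13 + 4×44×12) mod 748 = 361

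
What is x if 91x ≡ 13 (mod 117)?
x ≡ 4 (mod 9)

gcd(91, 117) = 13, which divides 13, so solutions exist.
Divide through by 13: 7x ≡ 1 (mod 9).
Find 7^(-1) mod 9 by the extended Euclidean algorithm:
9 = 1 × 7 + 2  ⟹  2 = (1)·9 + (-1)·7
7 = 3 × 2 + 1  ⟹  1 = (-3)·9 + (4)·7
So (4)·7 ≡ 1 (mod 9), i.e. 7^(-1) ≡ 4 (mod 9).
x ≡ 4 × 1 = 4 ≡ 4 (mod 9).
Check: 91 × 4 = 364 ≡ 13 (mod 117).
x ≡ 4 (mod 9), giving 13 solutions mod 117.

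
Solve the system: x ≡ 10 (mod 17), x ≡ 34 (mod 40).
554

Using Chinese Remainder Theorem:
M = 17 × 40 = 680
M1 = 40, M2 = 17
y1 = 40^(-1) mod 17 = 3
y2 = 17^(-1) mod 40 = 33
x = (10×40×3 + 34×17×33) mod 680 = 554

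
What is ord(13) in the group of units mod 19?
18

19 is prime, so ord(13) divides φ(19) = 18.
Divisors of 18: 1, 2, 3, 6, 9, 18.
Repeated squaring: 13^1 ≡ 13, 13^2 ≡ 17, 13^4 ≡ 4, 13^8 ≡ 16, 13^16 ≡ 9 (mod 19).
Test 13^d mod 19 for each divisor d in increasing order:
13^1 ≡ 13
13^2 ≡ 17
13^3 = 13^2·13^1 ≡ 12
13^6 = 13^4·13^2 ≡ 11
13^9 = 13^8·13^1 ≡ 18
13^18 = 13^16·13^2 ≡ 1  ← first divisor giving 1
The order is 18.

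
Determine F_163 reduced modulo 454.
61

Matrix identity: Q^n = [[F_(n+1), F_n], [F_n, F_(n-1)]] with Q = [[1,1],[1,0]].
n = 163 = 10100011₂. Square-and-multiply, entries mod 454:
Q^1 = [[1,1],[1,0]]
Q^2 = (Q^1)² = [[2,1],[1,1]]
Q^5 = (Q^2)²·Q = [[8,5],[5,3]]
Q^10 = (Q^5)² = [[89,55],[55,34]]
Q^20 = (Q^10)² = [[50,409],[409,95]]
Q^40 = (Q^20)² = [[439,285],[285,154]]
Q^81 = (Q^40)²·Q = [[301,184],[184,117]]
Q^163 = (Q^81)²·Q = [[247,61],[61,186]]
F_163 mod 454 = Q^163[0][1] = 61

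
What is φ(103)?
102

103 = 103
φ(n) = n × ∏(1 - 1/p) for each prime p dividing n
φ(103) = 103 × (1 - 1/103) = 102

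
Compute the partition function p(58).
715220

p(n) counts ways to write n as a sum of positive integers (order ignored).
Euler's pentagonal recurrence: p(k) = p(k-1) + p(k-2) - p(k-5) - p(k-7) + p(k-12) + p(k-15) - ... (offsets j(3j∓1)/2, signs ++--, p(0)=1, p(<0)=0).
DP table for k = 0..57: p(0)=1, p(1)=1, p(2)=2, p(3)=3, p(4)=5, p(5)=7, p(6)=11, p(7)=15, p(8)=22, p(9)=30, p(10)=42, p(11)=56, p(12)=77, p(13)=101, p(14)=135, p(15)=176, p(16)=231, p(17)=297, p(18)=385, p(19)=490, p(20)=627, p(21)=792, p(22)=1002, p(23)=1255, p(24)=1575, p(25)=1958, p(26)=2436, p(27)=3010, p(28)=3718, p(29)=4565, p(30)=5604, p(31)=6842, p(32)=8349, p(33)=10143, p(34)=12310, p(35)=14883, p(36)=17977, p(37)=21637, p(38)=26015, p(39)=31185, p(40)=37338, p(41)=44583, p(42)=53174, p(43)=63261, p(44)=75175, p(45)=89134, p(46)=105558, p(47)=124754, p(48)=147273, p(49)=173525, p(50)=204226, p(51)=239943, p(52)=281589, p(53)=329931, p(54)=386155, p(55)=451276, p(56)=526823, p(57)=614154.
Final step: p(58) = p(57) + p(56) - p(53) - p(51) + p(46) + p(43) - p(36) - p(32) + p(23) + p(18) - p(7) - p(1)
= 614154 + 526823 - 329931 - 239943 + 105558 + 63261 - 17977 - 8349 + 1255 + 385 - 15 - 1
= 715220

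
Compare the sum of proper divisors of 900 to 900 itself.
abundant

Proper divisors of 900: sum = 1 + 2 + 3 + 4 + 5 + 6 + 9 + 10 + ... + 180 + 225 + 300 + 450 (26 divisors) = 1921
Since 1921 > 900, 900 is abundant.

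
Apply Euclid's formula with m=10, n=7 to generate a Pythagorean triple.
(51, 140, 149)

Euclid's formula: a = m² - n², b = 2mn, c = m² + n²
m = 10, n = 7
a = 10² - 7² = 100 - 49 = 51
b = 2 × 10 × 7 = 140
c = 10² + 7² = 100 + 49 = 149
Verification: 51² + 140² = 2601 + 19600 = 22201 = 149² ✓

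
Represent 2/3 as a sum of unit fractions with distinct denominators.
1/2 + 1/6

Greedy algorithm:
2/3: ceiling(3/2) = 2, use 1/2
1/6: ceiling(6/1) = 6, use 1/6
Result: 2/3 = 1/2 + 1/6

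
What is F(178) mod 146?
59

Matrix identity: Q^n = [[F_(n+1), F_n], [F_n, F_(n-1)]] with Q = [[1,1],[1,0]].
n = 178 = 10110010₂. Square-and-multiply, entries mod 146:
Q^1 = [[1,1],[1,0]]
Q^2 = (Q^1)² = [[2,1],[1,1]]
Q^5 = (Q^2)²·Q = [[8,5],[5,3]]
Q^11 = (Q^5)²·Q = [[144,89],[89,55]]
Q^22 = (Q^11)² = [[41,45],[45,142]]
Q^44 = (Q^22)² = [[56,59],[59,143]]
Q^89 = (Q^44)²·Q = [[108,47],[47,61]]
Q^178 = (Q^89)² = [[3,59],[59,90]]
F_178 mod 146 = Q^178[0][1] = 59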